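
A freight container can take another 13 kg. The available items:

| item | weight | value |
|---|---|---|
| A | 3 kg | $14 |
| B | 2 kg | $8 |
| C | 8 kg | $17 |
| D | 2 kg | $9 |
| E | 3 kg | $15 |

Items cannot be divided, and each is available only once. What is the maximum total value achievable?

$46

Check high-value combinations within 13 kg:
- A+B+D+E: weight 3+2+2+3=10, value 14+8+9+15=46
- C+D+E: weight 8+2+3=13, value 17+9+15=41
- A+C+D: weight 3+8+2=13, value 14+17+9=40
- B+C+E: weight 2+8+3=13, value 8+17+15=40
Best: $46.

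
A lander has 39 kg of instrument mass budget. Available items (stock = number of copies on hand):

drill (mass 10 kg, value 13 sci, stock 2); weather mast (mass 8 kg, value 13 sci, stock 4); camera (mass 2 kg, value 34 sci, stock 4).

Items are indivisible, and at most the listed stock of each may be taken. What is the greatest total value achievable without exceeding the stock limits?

175 sci

Top feasible selections:
- 3×weather mast + 4×camera: mass 32, value 175
- 1×drill + 2×weather mast + 4×camera: mass 34, value 175
- 2×drill + 1×weather mast + 4×camera: mass 36, value 175
Best: 175 sci.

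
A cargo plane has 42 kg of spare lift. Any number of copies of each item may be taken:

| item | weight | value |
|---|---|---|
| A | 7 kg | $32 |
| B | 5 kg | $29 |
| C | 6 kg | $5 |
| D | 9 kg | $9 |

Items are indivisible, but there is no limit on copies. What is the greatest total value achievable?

Best value-per-unit is B at 29/5; filling with it alone gives 8×29 = 232.
Optimal mix: 1×A + 7×B → weight 42, value 235.

$235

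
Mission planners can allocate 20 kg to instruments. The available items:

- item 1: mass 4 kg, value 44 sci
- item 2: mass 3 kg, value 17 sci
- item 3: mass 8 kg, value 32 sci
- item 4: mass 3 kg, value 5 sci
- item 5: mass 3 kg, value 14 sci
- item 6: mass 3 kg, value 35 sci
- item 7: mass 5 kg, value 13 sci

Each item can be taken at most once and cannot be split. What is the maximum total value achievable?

Check high-value combinations within 20 kg:
- item 1+item 2+item 3+item 6: mass 4+3+8+3=18, value 44+17+32+35=128
- item 1+item 3+item 5+item 6: mass 4+8+3+3=18, value 44+32+14+35=125
- item 1+item 3+item 6+item 7: mass 4+8+3+5=20, value 44+32+35+13=124
- item 1+item 2+item 5+item 6+item 7: mass 4+3+3+3+5=18, value 44+17+14+35+13=123
Best: 128 sci.

128 sci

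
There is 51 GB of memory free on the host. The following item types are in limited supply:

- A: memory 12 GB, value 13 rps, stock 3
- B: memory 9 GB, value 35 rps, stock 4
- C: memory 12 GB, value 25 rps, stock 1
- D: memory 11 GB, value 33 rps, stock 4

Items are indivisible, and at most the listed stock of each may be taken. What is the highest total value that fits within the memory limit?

Best selections within memory 51 and stock limits:
- 4×B + 1×D: memory 47, value 173
- 3×B + 2×D: memory 49, value 171
- 2×B + 3×D: memory 51, value 169
- 4×B + 1×C: memory 48, value 165
Best: 173 rps.

173 rps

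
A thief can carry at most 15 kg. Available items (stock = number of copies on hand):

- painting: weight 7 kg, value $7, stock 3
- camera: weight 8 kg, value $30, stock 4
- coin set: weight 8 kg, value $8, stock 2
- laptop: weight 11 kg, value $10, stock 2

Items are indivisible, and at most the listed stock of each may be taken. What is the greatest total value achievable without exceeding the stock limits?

$37

Top feasible selections:
- 1×painting + 1×camera: weight 15, value 37
- 1×camera: weight 8, value 30
Best: $37.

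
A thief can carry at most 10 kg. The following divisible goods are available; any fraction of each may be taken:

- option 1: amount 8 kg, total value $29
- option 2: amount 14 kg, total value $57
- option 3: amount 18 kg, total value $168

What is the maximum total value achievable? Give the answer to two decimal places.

Take in order of value per unit:
- option 3 (168/18 per unit): 10 of 18 → value 10×168/18 = 93.3333, running total 93.33
Total 93.33.

93.33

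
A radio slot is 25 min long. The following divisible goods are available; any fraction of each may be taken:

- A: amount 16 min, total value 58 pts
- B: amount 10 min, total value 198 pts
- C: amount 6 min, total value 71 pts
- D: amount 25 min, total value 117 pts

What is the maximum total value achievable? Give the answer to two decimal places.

Take in order of value per unit:
- B (198/10 per unit): all 10 → value 198, running total 198.00
- C (71/6 per unit): all 6 → value 71, running total 269.00
- D (117/25 per unit): 9 of 25 → value 9×117/25 = 42.1200, running total 311.12
Total 311.12.

311.12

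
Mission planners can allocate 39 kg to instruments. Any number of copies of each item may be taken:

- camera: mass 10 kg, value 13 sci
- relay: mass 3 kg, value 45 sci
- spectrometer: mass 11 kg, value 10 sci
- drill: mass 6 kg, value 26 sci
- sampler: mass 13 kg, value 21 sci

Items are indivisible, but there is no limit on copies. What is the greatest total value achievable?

585 sci

Best value-per-unit is relay at 45/3, and filling with it alone uses mass 13×3=39. No mix of the others beats 13×45 = 585.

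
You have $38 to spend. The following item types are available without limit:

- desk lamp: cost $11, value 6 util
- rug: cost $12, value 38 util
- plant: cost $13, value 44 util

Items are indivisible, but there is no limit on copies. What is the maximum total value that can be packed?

126 util

Best value-per-unit is plant at 44/13; filling with it alone gives 2×44 = 88.
Optimal mix: 1×rug + 2×plant → cost 38, value 126.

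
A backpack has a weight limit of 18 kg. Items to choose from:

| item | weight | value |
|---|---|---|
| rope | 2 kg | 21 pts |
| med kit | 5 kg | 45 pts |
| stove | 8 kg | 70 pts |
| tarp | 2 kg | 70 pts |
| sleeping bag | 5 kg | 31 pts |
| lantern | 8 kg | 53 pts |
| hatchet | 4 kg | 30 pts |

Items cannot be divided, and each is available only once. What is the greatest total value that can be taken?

Check high-value combinations within 18 kg:
- rope+med kit+stove+tarp: weight 2+5+8+2=17, value 21+45+70+70=206
- rope+med kit+tarp+sleeping bag+hatchet: weight 2+5+2+5+4=18, value 21+45+70+31+30=197
- stove+tarp+lantern: weight 8+2+8=18, value 70+70+53=193
Best: 206 pts.

206 pts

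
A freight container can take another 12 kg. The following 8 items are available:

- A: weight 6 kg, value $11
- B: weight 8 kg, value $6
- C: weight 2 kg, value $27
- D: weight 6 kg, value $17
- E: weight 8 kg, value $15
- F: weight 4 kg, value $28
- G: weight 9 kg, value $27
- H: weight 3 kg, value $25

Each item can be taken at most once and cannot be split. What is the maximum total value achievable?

$80

Check high-value combinations within 12 kg:
- C+F+H: weight 2+4+3=9, value 27+28+25=80
- C+D+F: weight 2+6+4=12, value 27+17+28=72
- C+D+H: weight 2+6+3=11, value 27+17+25=69
- A+C+F: weight 6+2+4=12, value 11+27+28=66
Best: $80.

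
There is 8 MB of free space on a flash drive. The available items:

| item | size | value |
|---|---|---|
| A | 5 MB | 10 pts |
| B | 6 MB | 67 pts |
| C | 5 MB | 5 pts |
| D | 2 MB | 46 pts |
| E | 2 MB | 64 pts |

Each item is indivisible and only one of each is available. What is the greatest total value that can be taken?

Check high-value combinations within 8 MB:
- B+E: size 6+2=8, value 67+64=131
- B+D: size 6+2=8, value 67+46=113
- D+E: size 2+2=4, value 46+64=110
- A+E: size 5+2=7, value 10+64=74
Best: 131 pts.

131 pts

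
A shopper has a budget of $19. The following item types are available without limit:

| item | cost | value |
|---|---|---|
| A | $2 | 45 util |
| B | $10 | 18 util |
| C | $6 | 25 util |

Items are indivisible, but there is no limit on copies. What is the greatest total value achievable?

405 util

Best value-per-unit is A at 45/2, and filling with it alone uses cost 9×2=18. No mix of the others beats 9×45 = 405.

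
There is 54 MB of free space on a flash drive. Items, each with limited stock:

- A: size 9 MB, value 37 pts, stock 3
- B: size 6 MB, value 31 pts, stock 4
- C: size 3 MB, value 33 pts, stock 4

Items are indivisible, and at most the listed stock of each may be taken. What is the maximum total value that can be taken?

Best selections within size 54 and stock limits:
- 2×A + 4×B + 4×C: size 54, value 330
- 3×A + 2×B + 4×C: size 51, value 305
- 3×A + 3×B + 3×C: size 54, value 303
- 2×A + 3×B + 4×C: size 48, value 299
Best: 330 pts.

330 pts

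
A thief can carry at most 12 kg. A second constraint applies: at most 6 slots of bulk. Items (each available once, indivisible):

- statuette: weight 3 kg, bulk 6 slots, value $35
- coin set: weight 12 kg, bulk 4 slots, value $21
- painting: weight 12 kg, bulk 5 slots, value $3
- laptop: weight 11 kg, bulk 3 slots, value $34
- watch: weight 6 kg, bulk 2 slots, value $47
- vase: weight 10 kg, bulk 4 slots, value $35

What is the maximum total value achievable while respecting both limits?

$47

Feasible sets respecting both limits:
- watch: weight 6, bulk 2, value 47
- statuette: weight 3, bulk 6, value 35
- vase: weight 10, bulk 4, value 35
- laptop: weight 11, bulk 3, value 34
Best: $47.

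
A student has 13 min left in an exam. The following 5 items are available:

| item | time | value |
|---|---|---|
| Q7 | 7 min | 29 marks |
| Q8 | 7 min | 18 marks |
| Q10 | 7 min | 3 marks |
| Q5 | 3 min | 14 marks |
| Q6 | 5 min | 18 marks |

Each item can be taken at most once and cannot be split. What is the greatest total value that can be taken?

47 marks

This is a 0/1 knapsack; check combinations near the capacity.
- Q7+Q6: time 7+5=12, value 29+18=47
- Q7+Q5: time 7+3=10, value 29+14=43
- Q8+Q6: time 7+5=12, value 18+18=36
Best: 47 marks.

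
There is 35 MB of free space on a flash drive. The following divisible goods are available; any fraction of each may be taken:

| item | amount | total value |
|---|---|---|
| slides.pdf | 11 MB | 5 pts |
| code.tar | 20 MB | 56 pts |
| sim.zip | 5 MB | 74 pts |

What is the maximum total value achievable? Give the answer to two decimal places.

Take in order of value per unit:
- sim.zip (74/5 per unit): all 5 → value 74, running total 74.00
- code.tar (56/20 per unit): all 20 → value 56, running total 130.00
- slides.pdf (5/11 per unit): 10 of 11 → value 10×5/11 = 4.5455, running total 134.55
Total 134.55.

134.55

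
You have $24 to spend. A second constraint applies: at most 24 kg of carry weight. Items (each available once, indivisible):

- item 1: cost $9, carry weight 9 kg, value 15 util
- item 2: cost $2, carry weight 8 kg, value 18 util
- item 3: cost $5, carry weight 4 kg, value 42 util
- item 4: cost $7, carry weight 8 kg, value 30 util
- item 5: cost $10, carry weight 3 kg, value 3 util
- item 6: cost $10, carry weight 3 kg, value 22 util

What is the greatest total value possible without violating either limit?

112 util

Feasible sets respecting both limits:
- item 2+item 3+item 4+item 6: cost 24, carry weight 23, value 112
- item 3+item 4+item 6: cost 22, carry weight 15, value 94
- item 2+item 3+item 4+item 5: cost 24, carry weight 23, value 93
- item 2+item 3+item 4: cost 14, carry weight 20, value 90
Best: 112 util.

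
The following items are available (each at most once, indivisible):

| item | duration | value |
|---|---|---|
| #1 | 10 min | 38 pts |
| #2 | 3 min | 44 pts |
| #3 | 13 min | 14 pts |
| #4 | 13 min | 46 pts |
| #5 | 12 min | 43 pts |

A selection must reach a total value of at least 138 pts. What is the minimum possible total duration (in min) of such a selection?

38

Subsets with value ≥ 138, sorted by total duration:
- #1+#2+#4+#5: duration 38, value 171
- #1+#2+#3+#5: duration 38, value 139
- #1+#2+#3+#4: duration 39, value 142
- #2+#3+#4+#5: duration 41, value 147
Minimum duration: 38 min.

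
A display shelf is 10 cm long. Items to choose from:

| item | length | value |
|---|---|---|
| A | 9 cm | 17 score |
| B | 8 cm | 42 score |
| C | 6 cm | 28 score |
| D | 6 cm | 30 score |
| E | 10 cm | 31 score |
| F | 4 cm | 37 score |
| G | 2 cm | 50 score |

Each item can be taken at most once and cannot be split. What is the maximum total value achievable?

92 score

This is a 0/1 knapsack; check combinations near the capacity.
- B+G: length 8+2=10, value 42+50=92
- F+G: length 4+2=6, value 37+50=87
- D+G: length 6+2=8, value 30+50=80
- C+G: length 6+2=8, value 28+50=78
- D+F: length 6+4=10, value 30+37=67
Best: 92 score.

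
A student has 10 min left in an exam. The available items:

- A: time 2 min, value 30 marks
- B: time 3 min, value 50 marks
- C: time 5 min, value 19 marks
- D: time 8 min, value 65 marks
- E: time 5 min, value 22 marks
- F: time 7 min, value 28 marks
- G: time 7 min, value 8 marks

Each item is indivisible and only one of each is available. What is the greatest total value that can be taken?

102 marks

This is a 0/1 knapsack; check combinations near the capacity.
- A+B+E: time 2+3+5=10, value 30+50+22=102
- A+B+C: time 2+3+5=10, value 30+50+19=99
- A+D: time 2+8=10, value 30+65=95
Best: 102 marks.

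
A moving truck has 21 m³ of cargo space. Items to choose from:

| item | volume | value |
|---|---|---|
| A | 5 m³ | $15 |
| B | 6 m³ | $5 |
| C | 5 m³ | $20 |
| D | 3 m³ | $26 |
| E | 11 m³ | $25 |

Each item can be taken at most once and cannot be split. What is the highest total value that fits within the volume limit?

$71

Check high-value combinations within 21 m³:
- C+D+E: volume 5+3+11=19, value 20+26+25=71
- A+B+C+D: volume 5+6+5+3=19, value 15+5+20+26=66
- A+D+E: volume 5+3+11=19, value 15+26+25=66
- A+C+D: volume 5+5+3=13, value 15+20+26=61
- A+C+E: volume 5+5+11=21, value 15+20+25=60
Best: $71.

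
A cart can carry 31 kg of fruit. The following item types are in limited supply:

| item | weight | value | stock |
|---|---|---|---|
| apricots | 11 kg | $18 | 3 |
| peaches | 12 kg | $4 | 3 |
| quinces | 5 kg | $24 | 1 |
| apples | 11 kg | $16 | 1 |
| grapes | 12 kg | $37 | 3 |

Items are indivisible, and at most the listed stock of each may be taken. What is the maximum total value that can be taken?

$98

Top feasible selections:
- 1×quinces + 2×grapes: weight 29, value 98
- 1×apricots + 1×quinces + 1×grapes: weight 28, value 79
Best: $98.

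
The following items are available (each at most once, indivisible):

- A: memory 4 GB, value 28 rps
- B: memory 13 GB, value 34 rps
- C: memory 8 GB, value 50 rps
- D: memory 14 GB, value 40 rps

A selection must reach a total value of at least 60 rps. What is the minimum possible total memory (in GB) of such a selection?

Subsets with value ≥ 60, sorted by total memory:
- A+C: memory 12, value 78
- A+B: memory 17, value 62
- A+D: memory 18, value 68
Minimum memory: 12 GB.

12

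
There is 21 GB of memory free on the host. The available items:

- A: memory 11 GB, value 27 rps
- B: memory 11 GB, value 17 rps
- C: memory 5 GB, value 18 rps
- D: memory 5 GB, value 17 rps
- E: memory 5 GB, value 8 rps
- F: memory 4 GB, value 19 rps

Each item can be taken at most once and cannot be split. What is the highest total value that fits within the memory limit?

Check high-value combinations within 21 GB:
- A+C+F: memory 11+5+4=20, value 27+18+19=64
- A+D+F: memory 11+5+4=20, value 27+17+19=63
- C+D+E+F: memory 5+5+5+4=19, value 18+17+8+19=62
- A+C+D: memory 11+5+5=21, value 27+18+17=62
Best: 64 rps.

64 rps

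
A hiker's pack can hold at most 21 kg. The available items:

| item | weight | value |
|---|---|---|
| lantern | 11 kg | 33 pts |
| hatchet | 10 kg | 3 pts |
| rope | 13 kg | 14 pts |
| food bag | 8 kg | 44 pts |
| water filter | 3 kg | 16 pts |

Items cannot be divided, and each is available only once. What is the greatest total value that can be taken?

Check high-value combinations within 21 kg:
- lantern+food bag: weight 11+8=19, value 33+44=77
- hatchet+food bag+water filter: weight 10+8+3=21, value 3+44+16=63
- food bag+water filter: weight 8+3=11, value 44+16=60
- rope+food bag: weight 13+8=21, value 14+44=58
Best: 77 pts.

77 pts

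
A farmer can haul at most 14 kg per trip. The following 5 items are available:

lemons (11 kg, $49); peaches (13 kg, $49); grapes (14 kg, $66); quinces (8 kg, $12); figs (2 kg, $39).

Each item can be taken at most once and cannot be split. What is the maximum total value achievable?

$88

Check high-value combinations within 14 kg:
- lemons+figs: weight 11+2=13, value 49+39=88
- grapes: weight 14, value 66
- quinces+figs: weight 8+2=10, value 12+39=51
- lemons: weight 11, value 49
Best: $88.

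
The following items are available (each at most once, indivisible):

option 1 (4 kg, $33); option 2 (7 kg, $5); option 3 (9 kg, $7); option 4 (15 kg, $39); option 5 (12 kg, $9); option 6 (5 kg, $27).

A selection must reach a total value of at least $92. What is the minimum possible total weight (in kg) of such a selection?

24

Subsets with value ≥ 92, sorted by total weight:
- option 1+option 4+option 6: weight 24, value 99
- option 1+option 2+option 4+option 6: weight 31, value 104
- option 1+option 3+option 4+option 6: weight 33, value 106
- option 1+option 4+option 5+option 6: weight 36, value 108
Minimum weight: 24 kg.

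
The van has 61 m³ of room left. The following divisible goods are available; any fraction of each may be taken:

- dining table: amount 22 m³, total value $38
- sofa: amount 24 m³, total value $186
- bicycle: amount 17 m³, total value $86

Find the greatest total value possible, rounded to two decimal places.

306.55

Take in order of value per unit:
- sofa (186/24 per unit): all 24 → value 186, running total 186.00
- bicycle (86/17 per unit): all 17 → value 86, running total 272.00
- dining table (38/22 per unit): 20 of 22 → value 20×38/22 = 34.5455, running total 306.55
Total 306.55.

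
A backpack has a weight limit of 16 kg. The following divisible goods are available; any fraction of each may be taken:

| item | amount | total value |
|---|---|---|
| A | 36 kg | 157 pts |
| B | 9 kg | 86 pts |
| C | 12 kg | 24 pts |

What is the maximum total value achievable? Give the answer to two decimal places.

116.53

Take in order of value per unit:
- B (86/9 per unit): all 9 → value 86, running total 86.00
- A (157/36 per unit): 7 of 36 → value 7×157/36 = 30.5278, running total 116.53
Total 116.53.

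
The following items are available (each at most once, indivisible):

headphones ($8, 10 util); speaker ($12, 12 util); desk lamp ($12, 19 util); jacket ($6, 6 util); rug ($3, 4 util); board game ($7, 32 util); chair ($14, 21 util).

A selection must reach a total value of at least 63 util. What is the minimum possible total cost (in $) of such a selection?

29

Subsets with value ≥ 63, sorted by total cost:
- headphones+board game+chair: cost 29, value 63
- headphones+desk lamp+rug+board game: cost 30, value 65
Minimum cost: 29 $.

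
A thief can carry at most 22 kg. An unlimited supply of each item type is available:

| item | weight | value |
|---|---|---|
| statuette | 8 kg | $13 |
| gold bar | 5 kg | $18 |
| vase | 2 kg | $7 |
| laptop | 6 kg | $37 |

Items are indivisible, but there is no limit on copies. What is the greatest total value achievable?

Best value-per-unit is laptop at 37/6; filling with it alone gives 3×37 = 111.
Optimal mix: 2×vase + 3×laptop → weight 22, value 125.

$125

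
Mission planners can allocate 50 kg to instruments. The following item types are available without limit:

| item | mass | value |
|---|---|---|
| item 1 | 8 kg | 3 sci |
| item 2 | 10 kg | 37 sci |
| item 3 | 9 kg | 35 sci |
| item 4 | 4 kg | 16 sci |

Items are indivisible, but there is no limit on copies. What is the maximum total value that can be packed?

198 sci

Best value-per-unit is item 4 at 16/4; filling with it alone gives 12×16 = 192.
Optimal mix: 2×item 3 + 8×item 4 → mass 50, value 198.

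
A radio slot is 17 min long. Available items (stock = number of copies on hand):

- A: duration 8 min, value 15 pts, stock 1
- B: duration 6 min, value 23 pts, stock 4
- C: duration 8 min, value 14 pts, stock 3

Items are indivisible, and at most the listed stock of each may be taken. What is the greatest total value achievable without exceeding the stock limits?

46 pts

Top feasible selections:
- 2×B: duration 12, value 46
- 1×A + 1×B: duration 14, value 38
- 1×B + 1×C: duration 14, value 37
Best: 46 pts.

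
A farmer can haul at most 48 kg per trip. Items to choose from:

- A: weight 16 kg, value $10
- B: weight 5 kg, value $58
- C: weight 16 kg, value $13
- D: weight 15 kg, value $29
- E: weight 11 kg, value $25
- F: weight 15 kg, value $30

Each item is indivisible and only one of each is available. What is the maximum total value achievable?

$142

Check high-value combinations within 48 kg:
- B+D+E+F: weight 5+15+11+15=46, value 58+29+25+30=142
- B+C+E+F: weight 5+16+11+15=47, value 58+13+25+30=126
- B+C+D+E: weight 5+16+15+11=47, value 58+13+29+25=125
Best: $142.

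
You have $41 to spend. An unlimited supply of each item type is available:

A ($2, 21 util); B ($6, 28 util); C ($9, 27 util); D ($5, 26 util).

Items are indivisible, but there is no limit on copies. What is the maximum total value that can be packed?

420 util

Best value-per-unit is A at 21/2, and filling with it alone uses cost 20×2=40. No mix of the others beats 20×21 = 420.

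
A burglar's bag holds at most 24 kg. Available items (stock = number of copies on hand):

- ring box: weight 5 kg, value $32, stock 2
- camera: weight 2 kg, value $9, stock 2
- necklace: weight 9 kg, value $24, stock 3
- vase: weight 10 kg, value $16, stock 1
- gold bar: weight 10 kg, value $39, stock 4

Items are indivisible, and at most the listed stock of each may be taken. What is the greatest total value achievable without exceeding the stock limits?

$121

Top feasible selections:
- 2×ring box + 2×camera + 1×gold bar: weight 24, value 121
- 2×ring box + 1×camera + 1×gold bar: weight 22, value 112
Best: $121.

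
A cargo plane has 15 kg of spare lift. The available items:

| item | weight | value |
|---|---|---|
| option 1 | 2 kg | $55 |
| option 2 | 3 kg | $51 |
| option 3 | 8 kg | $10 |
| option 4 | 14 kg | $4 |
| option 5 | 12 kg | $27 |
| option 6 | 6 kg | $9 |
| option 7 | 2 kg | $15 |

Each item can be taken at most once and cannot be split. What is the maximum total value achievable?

Check high-value combinations within 15 kg:
- option 1+option 2+option 3+option 7: weight 2+3+8+2=15, value 55+51+10+15=131
- option 1+option 2+option 6+option 7: weight 2+3+6+2=13, value 55+51+9+15=130
- option 1+option 2+option 7: weight 2+3+2=7, value 55+51+15=121
- option 1+option 2+option 3: weight 2+3+8=13, value 55+51+10=116
Best: $131.

$131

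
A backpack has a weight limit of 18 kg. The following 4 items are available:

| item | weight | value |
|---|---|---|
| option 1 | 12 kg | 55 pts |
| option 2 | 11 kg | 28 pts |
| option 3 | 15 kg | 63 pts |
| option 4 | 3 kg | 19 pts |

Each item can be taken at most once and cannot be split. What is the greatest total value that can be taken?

This is a 0/1 knapsack; check combinations near the capacity.
- option 3+option 4: weight 15+3=18, value 63+19=82
- option 1+option 4: weight 12+3=15, value 55+19=74
- option 3: weight 15, value 63
- option 1: weight 12, value 55
Best: 82 pts.

82 pts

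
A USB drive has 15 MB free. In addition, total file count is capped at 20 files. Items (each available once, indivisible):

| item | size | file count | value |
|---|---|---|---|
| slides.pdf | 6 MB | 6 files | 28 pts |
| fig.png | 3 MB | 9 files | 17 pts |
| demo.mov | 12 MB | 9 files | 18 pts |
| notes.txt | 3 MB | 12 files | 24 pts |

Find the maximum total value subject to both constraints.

52 pts

Feasible sets respecting both limits:
- slides.pdf+notes.txt: size 9, file count 18, value 52
- slides.pdf+fig.png: size 9, file count 15, value 45
- fig.png+demo.mov: size 15, file count 18, value 35
- slides.pdf: size 6, file count 6, value 28
Best: 52 pts.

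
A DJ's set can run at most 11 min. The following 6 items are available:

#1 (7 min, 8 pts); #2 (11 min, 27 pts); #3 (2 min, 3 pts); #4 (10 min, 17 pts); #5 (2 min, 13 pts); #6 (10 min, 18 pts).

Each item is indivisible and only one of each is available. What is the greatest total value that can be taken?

Check high-value combinations within 11 min:
- #2: duration 11, value 27
- #1+#3+#5: duration 7+2+2=11, value 8+3+13=24
- #1+#5: duration 7+2=9, value 8+13=21
- #6: duration 10, value 18
- #4: duration 10, value 17
Best: 27 pts.

27 pts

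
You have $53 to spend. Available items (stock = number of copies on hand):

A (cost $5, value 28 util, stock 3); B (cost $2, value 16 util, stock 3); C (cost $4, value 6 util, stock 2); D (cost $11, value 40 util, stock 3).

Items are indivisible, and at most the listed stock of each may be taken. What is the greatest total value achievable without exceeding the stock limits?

Best selections within cost 53 and stock limits:
- 3×A + 2×B + 3×D: cost 52, value 236
- 2×A + 3×B + 1×C + 3×D: cost 53, value 230
- 2×A + 3×B + 3×D: cost 49, value 224
- 3×A + 3×B + 2×C + 2×D: cost 51, value 224
Best: 236 util.

236 util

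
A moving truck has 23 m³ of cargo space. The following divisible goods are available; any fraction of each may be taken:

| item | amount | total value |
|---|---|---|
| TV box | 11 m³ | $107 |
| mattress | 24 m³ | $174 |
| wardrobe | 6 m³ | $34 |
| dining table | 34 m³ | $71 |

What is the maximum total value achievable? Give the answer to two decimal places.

194.00

Take in order of value per unit:
- TV box (107/11 per unit): all 11 → value 107, running total 107.00
- mattress (174/24 per unit): 12 of 24 → value 12×174/24 = 87.0000, running total 194.00
Total 194.00.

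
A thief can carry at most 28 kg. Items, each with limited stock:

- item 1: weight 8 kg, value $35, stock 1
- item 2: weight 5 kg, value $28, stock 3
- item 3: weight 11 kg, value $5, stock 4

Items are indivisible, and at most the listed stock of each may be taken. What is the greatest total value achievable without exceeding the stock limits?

Top feasible selections:
- 1×item 1 + 3×item 2: weight 23, value 119
- 1×item 1 + 2×item 2: weight 18, value 91
- 3×item 2 + 1×item 3: weight 26, value 89
- 3×item 2: weight 15, value 84
Best: $119.

$119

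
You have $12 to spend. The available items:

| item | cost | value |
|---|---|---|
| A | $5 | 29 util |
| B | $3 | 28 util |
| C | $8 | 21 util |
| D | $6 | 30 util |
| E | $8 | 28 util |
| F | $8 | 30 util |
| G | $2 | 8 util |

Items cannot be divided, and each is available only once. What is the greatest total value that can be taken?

66 util

Check high-value combinations within $12:
- B+D+G: cost 3+6+2=11, value 28+30+8=66
- A+B+G: cost 5+3+2=10, value 29+28+8=65
- A+D: cost 5+6=11, value 29+30=59
- B+D: cost 3+6=9, value 28+30=58
Best: 66 util.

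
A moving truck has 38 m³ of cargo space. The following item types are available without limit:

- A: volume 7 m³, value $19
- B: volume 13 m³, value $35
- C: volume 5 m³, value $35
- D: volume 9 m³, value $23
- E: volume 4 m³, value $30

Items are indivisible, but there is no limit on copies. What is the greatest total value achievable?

$280

Best value-per-unit is E at 30/4; filling with it alone gives 9×30 = 270.
Optimal mix: 2×C + 7×E → volume 38, value 280.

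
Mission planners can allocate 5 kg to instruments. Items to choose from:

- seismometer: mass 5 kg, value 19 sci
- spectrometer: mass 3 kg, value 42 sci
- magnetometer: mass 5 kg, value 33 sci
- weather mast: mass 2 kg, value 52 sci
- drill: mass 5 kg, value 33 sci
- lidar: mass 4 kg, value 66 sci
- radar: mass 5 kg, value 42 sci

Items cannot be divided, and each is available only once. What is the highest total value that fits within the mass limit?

Check high-value combinations within 5 kg:
- spectrometer+weather mast: mass 3+2=5, value 42+52=94
- lidar: mass 4, value 66
- weather mast: mass 2, value 52
- spectrometer: mass 3, value 42
- radar: mass 5, value 42
Best: 94 sci.

94 sci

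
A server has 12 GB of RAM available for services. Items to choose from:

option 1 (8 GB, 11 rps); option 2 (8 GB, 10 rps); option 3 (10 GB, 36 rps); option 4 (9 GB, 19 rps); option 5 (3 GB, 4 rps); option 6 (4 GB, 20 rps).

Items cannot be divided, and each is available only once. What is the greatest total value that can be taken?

36 rps

Check high-value combinations within 12 GB:
- option 3: memory 10, value 36
- option 1+option 6: memory 8+4=12, value 11+20=31
- option 2+option 6: memory 8+4=12, value 10+20=30
Best: 36 rps.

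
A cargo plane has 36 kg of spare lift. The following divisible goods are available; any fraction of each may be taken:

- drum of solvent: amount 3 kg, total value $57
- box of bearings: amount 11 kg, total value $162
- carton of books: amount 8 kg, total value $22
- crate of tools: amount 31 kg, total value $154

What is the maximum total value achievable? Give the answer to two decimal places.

328.29

Take in order of value per unit:
- drum of solvent (57/3 per unit): all 3 → value 57, running total 57.00
- box of bearings (162/11 per unit): all 11 → value 162, running total 219.00
- crate of tools (154/31 per unit): 22 of 31 → value 22×154/31 = 109.2903, running total 328.29
Total 328.29.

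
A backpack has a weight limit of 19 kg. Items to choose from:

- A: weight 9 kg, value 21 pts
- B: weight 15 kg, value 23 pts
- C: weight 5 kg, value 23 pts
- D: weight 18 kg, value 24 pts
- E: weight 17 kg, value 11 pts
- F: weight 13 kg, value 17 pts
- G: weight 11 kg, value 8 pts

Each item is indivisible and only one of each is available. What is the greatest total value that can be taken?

Check high-value combinations within 19 kg:
- A+C: weight 9+5=14, value 21+23=44
- C+F: weight 5+13=18, value 23+17=40
- C+G: weight 5+11=16, value 23+8=31
- D: weight 18, value 24
- C: weight 5, value 23
Best: 44 pts.

44 pts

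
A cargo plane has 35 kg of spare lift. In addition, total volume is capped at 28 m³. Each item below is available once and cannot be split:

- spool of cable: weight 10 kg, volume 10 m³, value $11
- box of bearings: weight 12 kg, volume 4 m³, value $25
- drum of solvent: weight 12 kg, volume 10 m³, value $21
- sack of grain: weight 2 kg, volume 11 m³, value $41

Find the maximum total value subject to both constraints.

$87

Feasible sets respecting both limits:
- box of bearings+drum of solvent+sack of grain: weight 26, volume 25, value 87
- spool of cable+box of bearings+sack of grain: weight 24, volume 25, value 77
- box of bearings+sack of grain: weight 14, volume 15, value 66
- drum of solvent+sack of grain: weight 14, volume 21, value 62
Best: $87.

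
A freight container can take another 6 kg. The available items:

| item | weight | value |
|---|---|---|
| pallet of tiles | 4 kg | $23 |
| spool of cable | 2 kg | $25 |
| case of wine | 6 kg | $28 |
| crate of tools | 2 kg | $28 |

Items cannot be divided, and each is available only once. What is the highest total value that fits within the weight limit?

This is a 0/1 knapsack; check combinations near the capacity.
- spool of cable+crate of tools: weight 2+2=4, value 25+28=53
- pallet of tiles+crate of tools: weight 4+2=6, value 23+28=51
- pallet of tiles+spool of cable: weight 4+2=6, value 23+25=48
- crate of tools: weight 2, value 28
- case of wine: weight 6, value 28
Best: $53.

$53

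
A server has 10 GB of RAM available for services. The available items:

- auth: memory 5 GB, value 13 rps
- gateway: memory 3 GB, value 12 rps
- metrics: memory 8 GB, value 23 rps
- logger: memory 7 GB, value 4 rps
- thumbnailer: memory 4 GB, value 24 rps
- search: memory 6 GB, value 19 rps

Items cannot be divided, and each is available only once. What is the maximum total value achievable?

43 rps

This is a 0/1 knapsack; check combinations near the capacity.
- thumbnailer+search: memory 4+6=10, value 24+19=43
- auth+thumbnailer: memory 5+4=9, value 13+24=37
- gateway+thumbnailer: memory 3+4=7, value 12+24=36
- gateway+search: memory 3+6=9, value 12+19=31
- auth+gateway: memory 5+3=8, value 13+12=25
Best: 43 rps.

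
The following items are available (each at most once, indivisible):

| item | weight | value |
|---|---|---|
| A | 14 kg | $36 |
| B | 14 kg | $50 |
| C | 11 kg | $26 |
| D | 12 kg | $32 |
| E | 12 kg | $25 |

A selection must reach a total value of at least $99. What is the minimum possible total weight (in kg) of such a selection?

37

Subsets with value ≥ 99, sorted by total weight:
- B+C+D: weight 37, value 108
- B+C+E: weight 37, value 101
Minimum weight: 37 kg.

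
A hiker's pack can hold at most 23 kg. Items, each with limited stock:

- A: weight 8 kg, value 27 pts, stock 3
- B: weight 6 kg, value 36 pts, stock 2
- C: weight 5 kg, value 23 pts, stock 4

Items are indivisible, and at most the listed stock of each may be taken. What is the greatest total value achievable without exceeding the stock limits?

118 pts

Best selections within weight 23 and stock limits:
- 2×B + 2×C: weight 22, value 118
- 1×B + 3×C: weight 21, value 105
Best: 118 pts.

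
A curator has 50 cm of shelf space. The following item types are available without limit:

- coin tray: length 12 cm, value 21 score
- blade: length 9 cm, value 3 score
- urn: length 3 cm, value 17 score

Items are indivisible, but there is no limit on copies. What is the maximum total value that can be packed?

Best value-per-unit is urn at 17/3, and filling with it alone uses length 16×3=48. No mix of the others beats 16×17 = 272.

272 score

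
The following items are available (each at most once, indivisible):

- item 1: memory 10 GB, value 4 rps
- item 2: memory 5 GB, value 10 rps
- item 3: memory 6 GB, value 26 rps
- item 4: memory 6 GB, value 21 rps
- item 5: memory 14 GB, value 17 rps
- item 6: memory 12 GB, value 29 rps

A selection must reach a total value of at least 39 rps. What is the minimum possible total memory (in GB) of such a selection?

12

Subsets with value ≥ 39, sorted by total memory:
- item 3+item 4: memory 12, value 47
- item 2+item 3+item 4: memory 17, value 57
- item 2+item 6: memory 17, value 39
- item 3+item 6: memory 18, value 55
Minimum memory: 12 GB.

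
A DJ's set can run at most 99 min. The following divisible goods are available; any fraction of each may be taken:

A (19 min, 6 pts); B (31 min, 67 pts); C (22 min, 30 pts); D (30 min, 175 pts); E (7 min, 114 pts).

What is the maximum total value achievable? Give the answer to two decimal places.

388.84

Take in order of value per unit:
- E (114/7 per unit): all 7 → value 114, running total 114.00
- D (175/30 per unit): all 30 → value 175, running total 289.00
- B (67/31 per unit): all 31 → value 67, running total 356.00
- C (30/22 per unit): all 22 → value 30, running total 386.00
- A (6/19 per unit): 9 of 19 → value 9×6/19 = 2.8421, running total 388.84
Total 388.84.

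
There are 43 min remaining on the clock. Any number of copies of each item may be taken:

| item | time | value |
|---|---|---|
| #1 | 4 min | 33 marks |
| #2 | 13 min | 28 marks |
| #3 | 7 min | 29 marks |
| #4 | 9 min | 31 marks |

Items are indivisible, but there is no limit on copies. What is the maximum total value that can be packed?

330 marks

Best value-per-unit is #1 at 33/4, and filling with it alone uses time 10×4=40. No mix of the others beats 10×33 = 330.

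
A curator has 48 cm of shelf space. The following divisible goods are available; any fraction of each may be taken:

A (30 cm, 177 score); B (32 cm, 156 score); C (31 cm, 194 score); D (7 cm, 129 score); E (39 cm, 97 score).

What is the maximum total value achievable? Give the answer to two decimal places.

Take in order of value per unit:
- D (129/7 per unit): all 7 → value 129, running total 129.00
- C (194/31 per unit): all 31 → value 194, running total 323.00
- A (177/30 per unit): 10 of 30 → value 10×177/30 = 59.0000, running total 382.00
Total 382.00.

382.00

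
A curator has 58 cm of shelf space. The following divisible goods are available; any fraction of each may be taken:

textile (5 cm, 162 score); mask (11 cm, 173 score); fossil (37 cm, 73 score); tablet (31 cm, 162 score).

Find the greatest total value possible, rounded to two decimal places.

Take in order of value per unit:
- textile (162/5 per unit): all 5 → value 162, running total 162.00
- mask (173/11 per unit): all 11 → value 173, running total 335.00
- tablet (162/31 per unit): all 31 → value 162, running total 497.00
- fossil (73/37 per unit): 11 of 37 → value 11×73/37 = 21.7027, running total 518.70
Total 518.70.

518.70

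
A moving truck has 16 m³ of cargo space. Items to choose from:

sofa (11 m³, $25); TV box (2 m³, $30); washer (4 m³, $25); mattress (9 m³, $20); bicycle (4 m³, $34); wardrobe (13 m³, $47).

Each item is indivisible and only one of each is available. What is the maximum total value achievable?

Check high-value combinations within 16 m³:
- TV box+washer+bicycle: volume 2+4+4=10, value 30+25+34=89
- TV box+mattress+bicycle: volume 2+9+4=15, value 30+20+34=84
- TV box+wardrobe: volume 2+13=15, value 30+47=77
- TV box+washer+mattress: volume 2+4+9=15, value 30+25+20=75
Best: $89.

$89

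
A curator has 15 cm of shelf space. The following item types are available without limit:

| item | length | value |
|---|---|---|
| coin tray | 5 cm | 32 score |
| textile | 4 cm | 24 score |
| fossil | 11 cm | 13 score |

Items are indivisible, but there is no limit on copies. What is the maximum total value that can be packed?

96 score

Best value-per-unit is coin tray at 32/5, and filling with it alone uses length 3×5=15. No mix of the others beats 3×32 = 96.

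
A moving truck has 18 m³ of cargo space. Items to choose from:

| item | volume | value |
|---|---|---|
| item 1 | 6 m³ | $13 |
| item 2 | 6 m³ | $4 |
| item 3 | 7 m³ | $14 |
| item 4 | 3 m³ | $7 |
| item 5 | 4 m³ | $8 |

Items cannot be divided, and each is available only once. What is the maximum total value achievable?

$35

Check high-value combinations within 18 m³:
- item 1+item 3+item 5: volume 6+7+4=17, value 13+14+8=35
- item 1+item 3+item 4: volume 6+7+3=16, value 13+14+7=34
- item 3+item 4+item 5: volume 7+3+4=14, value 14+7+8=29
Best: $35.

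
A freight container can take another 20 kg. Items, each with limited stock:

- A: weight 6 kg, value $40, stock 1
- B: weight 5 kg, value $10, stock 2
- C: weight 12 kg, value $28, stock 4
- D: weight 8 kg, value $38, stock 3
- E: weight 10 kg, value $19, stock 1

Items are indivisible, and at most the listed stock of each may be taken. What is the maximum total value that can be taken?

Best selections within weight 20 and stock limits:
- 1×A + 1×B + 1×D: weight 19, value 88
- 1×A + 1×D: weight 14, value 78
- 2×D: weight 16, value 76
Best: $88.

$88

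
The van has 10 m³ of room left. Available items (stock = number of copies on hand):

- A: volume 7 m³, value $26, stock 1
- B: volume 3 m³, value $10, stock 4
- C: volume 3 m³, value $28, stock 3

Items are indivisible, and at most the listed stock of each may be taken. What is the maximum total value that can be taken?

$84

Top feasible selections:
- 3×C: volume 9, value 84
- 1×B + 2×C: volume 9, value 66
- 2×C: volume 6, value 56
Best: $84.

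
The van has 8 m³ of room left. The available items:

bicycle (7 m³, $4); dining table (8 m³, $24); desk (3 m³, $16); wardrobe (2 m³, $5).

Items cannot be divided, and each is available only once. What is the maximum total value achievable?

$24

This is a 0/1 knapsack; check combinations near the capacity.
- dining table: volume 8, value 24
- desk+wardrobe: volume 3+2=5, value 16+5=21
- desk: volume 3, value 16
Best: $24.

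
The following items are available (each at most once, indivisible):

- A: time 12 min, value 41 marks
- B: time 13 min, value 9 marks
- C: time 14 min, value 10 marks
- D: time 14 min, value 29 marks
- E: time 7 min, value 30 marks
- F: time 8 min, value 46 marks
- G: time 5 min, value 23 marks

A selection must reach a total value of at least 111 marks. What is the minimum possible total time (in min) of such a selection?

Subsets with value ≥ 111, sorted by total time:
- A+E+F: time 27, value 117
- A+E+F+G: time 32, value 140
Minimum time: 27 min.

27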